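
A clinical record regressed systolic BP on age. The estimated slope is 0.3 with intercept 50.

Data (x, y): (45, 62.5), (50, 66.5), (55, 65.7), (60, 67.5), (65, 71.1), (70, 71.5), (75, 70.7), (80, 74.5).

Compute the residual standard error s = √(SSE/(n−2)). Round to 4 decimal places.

s = 1.3191

x=45: ŷ = 50 + 0.3·45 = 63.5; r = 62.5 − 63.5 = -1
x=50: ŷ = 50 + 0.3·50 = 65; r = 66.5 − 65 = 1.5
x=55: ŷ = 50 + 0.3·55 = 66.5; r = 65.7 − 66.5 = -0.8
x=60: ŷ = 50 + 0.3·60 = 68; r = 67.5 − 68 = -0.5
x=65: ŷ = 50 + 0.3·65 = 69.5; r = 71.1 − 69.5 = 1.6
x=70: ŷ = 50 + 0.3·70 = 71; r = 71.5 − 71 = 0.5
x=75: ŷ = 50 + 0.3·75 = 72.5; r = 70.7 − 72.5 = -1.8
x=80: ŷ = 50 + 0.3·80 = 74; r = 74.5 − 74 = 0.5
SSE = 1 + 2.25 + 0.64 + 0.25 + 2.56 + 0.25 + 3.24 + 0.25 = 10.44
s = √(10.44/6) = √1.74 ≈ 1.3191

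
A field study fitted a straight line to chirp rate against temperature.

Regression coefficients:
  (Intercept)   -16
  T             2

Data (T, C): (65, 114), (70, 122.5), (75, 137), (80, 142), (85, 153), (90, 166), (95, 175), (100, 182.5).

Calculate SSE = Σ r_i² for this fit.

T=65: Ĉ = -16 + 2·65 = 114; r = 114 − 114 = 0
T=70: Ĉ = -16 + 2·70 = 124; r = 122.5 − 124 = -1.5
T=75: Ĉ = -16 + 2·75 = 134; r = 137 − 134 = 3
T=80: Ĉ = -16 + 2·80 = 144; r = 142 − 144 = -2
T=85: Ĉ = -16 + 2·85 = 154; r = 153 − 154 = -1
T=90: Ĉ = -16 + 2·90 = 164; r = 166 − 164 = 2
T=95: Ĉ = -16 + 2·95 = 174; r = 175 − 174 = 1
T=100: Ĉ = -16 + 2·100 = 184; r = 182.5 − 184 = -1.5
SSE = 0 + 2.25 + 9 + 4 + 1 + 4 + 1 + 2.25 = 23.5

SSE = 23.5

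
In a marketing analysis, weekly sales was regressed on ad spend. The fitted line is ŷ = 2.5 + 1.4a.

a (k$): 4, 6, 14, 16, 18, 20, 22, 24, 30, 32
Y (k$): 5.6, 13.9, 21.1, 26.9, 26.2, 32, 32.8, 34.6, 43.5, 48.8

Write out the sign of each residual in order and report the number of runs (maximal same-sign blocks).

a=4: ŷ = 2.5 + 1.4·4 = 8.1; e = 5.6 − 8.1 = -2.5
a=6: ŷ = 2.5 + 1.4·6 = 10.9; e = 13.9 − 10.9 = 3
a=14: ŷ = 2.5 + 1.4·14 = 22.1; e = 21.1 − 22.1 = -1
a=16: ŷ = 2.5 + 1.4·16 = 24.9; e = 26.9 − 24.9 = 2
a=18: ŷ = 2.5 + 1.4·18 = 27.7; e = 26.2 − 27.7 = -1.5
a=20: ŷ = 2.5 + 1.4·20 = 30.5; e = 32 − 30.5 = 1.5
a=22: ŷ = 2.5 + 1.4·22 = 33.3; e = 32.8 − 33.3 = -0.5
a=24: ŷ = 2.5 + 1.4·24 = 36.1; e = 34.6 − 36.1 = -1.5
a=30: ŷ = 2.5 + 1.4·30 = 44.5; e = 43.5 − 44.5 = -1
a=32: ŷ = 2.5 + 1.4·32 = 47.3; e = 48.8 − 47.3 = 1.5
Signs: − + − + − + − − − +
Runs: −×1, +×1, −×1, +×1, −×1, +×1, −×3, +×1 → 8

8 runs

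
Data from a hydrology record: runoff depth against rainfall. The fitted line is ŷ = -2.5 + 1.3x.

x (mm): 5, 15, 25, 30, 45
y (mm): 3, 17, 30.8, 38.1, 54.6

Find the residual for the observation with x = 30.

ŷ = -2.5 + 1.3·30 = 36.5
r = 38.1 − 36.5 = 1.6

r = 1.6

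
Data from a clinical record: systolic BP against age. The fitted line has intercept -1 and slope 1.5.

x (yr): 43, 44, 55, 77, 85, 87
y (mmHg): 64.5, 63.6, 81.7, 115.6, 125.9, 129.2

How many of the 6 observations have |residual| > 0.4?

x=43: ŷ = -1 + 1.5·43 = 63.5; r = 64.5 − 63.5 = 1
x=44: ŷ = -1 + 1.5·44 = 65; r = 63.6 − 65 = -1.4
x=55: ŷ = -1 + 1.5·55 = 81.5; r = 81.7 − 81.5 = 0.2
x=77: ŷ = -1 + 1.5·77 = 114.5; r = 115.6 − 114.5 = 1.1
x=85: ŷ = -1 + 1.5·85 = 126.5; r = 125.9 − 126.5 = -0.6
x=87: ŷ = -1 + 1.5·87 = 129.5; r = 129.2 − 129.5 = -0.3
|r| > 0.4: x=43 (|r|=1), x=44 (|r|=1.4), x=77 (|r|=1.1), x=85 (|r|=0.6) → 4

4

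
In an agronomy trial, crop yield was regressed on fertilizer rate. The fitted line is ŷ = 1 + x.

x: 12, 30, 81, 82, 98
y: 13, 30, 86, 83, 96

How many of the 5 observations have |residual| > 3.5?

x=12: ŷ = 1 + 12 = 13; e = 13 − 13 = 0
x=30: ŷ = 1 + 30 = 31; e = 30 − 31 = -1
x=81: ŷ = 1 + 81 = 82; e = 86 − 82 = 4
x=82: ŷ = 1 + 82 = 83; e = 83 − 83 = 0
x=98: ŷ = 1 + 98 = 99; e = 96 − 99 = -3
|e| > 3.5: x=81 (|e|=4) → 1

1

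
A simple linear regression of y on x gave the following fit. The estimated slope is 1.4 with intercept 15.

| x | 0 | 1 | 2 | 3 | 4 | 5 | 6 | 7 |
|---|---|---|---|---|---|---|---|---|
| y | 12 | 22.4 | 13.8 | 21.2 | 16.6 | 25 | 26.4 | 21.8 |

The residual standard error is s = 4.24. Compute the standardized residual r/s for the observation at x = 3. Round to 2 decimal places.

0.47

ŷ = 15 + 1.4·3 = 19.2
r = 21.2 − 19.2 = 2
r/s = 2 / 4.24 = 0.47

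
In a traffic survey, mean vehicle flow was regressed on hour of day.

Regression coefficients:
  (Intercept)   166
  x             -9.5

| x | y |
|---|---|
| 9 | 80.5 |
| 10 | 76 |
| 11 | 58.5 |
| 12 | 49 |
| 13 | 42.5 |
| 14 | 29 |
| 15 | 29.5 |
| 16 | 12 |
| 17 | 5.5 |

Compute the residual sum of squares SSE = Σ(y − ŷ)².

x=9: ŷ = 166 − 9.5·9 = 80.5; r = 80.5 − 80.5 = 0
x=10: ŷ = 166 − 9.5·10 = 71; r = 76 − 71 = 5
x=11: ŷ = 166 − 9.5·11 = 61.5; r = 58.5 − 61.5 = -3
x=12: ŷ = 166 − 9.5·12 = 52; r = 49 − 52 = -3
x=13: ŷ = 166 − 9.5·13 = 42.5; r = 42.5 − 42.5 = 0
x=14: ŷ = 166 − 9.5·14 = 33; r = 29 − 33 = -4
x=15: ŷ = 166 − 9.5·15 = 23.5; r = 29.5 − 23.5 = 6
x=16: ŷ = 166 − 9.5·16 = 14; r = 12 − 14 = -2
x=17: ŷ = 166 − 9.5·17 = 4.5; r = 5.5 − 4.5 = 1
SSE = 0 + 25 + 9 + 9 + 0 + 16 + 36 + 4 + 1 = 100

SSE = 100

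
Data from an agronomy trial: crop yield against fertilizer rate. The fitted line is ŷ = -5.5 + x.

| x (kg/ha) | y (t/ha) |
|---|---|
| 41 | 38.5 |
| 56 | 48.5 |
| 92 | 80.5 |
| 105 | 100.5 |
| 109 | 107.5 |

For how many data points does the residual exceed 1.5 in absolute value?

4

x=41: ŷ = -5.5 + 41 = 35.5; e = 38.5 − 35.5 = 3
x=56: ŷ = -5.5 + 56 = 50.5; e = 48.5 − 50.5 = -2
x=92: ŷ = -5.5 + 92 = 86.5; e = 80.5 − 86.5 = -6
x=105: ŷ = -5.5 + 105 = 99.5; e = 100.5 − 99.5 = 1
x=109: ŷ = -5.5 + 109 = 103.5; e = 107.5 − 103.5 = 4
|e| > 1.5: x=41 (|e|=3), x=56 (|e|=2), x=92 (|e|=6), x=109 (|e|=4) → 4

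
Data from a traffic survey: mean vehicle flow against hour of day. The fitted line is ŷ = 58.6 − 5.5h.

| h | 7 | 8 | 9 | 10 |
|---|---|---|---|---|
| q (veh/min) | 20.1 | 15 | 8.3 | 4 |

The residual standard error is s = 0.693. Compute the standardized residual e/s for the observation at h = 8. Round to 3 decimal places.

0.577

ŷ = 58.6 − 5.5·8 = 14.6
e = 15 − 14.6 = 0.4
e/s = 0.4 / 0.693 = 0.577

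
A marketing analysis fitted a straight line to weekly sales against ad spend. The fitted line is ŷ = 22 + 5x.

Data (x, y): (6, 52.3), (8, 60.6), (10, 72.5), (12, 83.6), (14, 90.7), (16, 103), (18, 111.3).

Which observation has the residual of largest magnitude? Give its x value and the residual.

x = 12, r = 1.6

x=6: ŷ = 22 + 5·6 = 52; r = 52.3 − 52 = 0.3
x=8: ŷ = 22 + 5·8 = 62; r = 60.6 − 62 = -1.4
x=10: ŷ = 22 + 5·10 = 72; r = 72.5 − 72 = 0.5
x=12: ŷ = 22 + 5·12 = 82; r = 83.6 − 82 = 1.6
x=14: ŷ = 22 + 5·14 = 92; r = 90.7 − 92 = -1.3
x=16: ŷ = 22 + 5·16 = 102; r = 103 − 102 = 1
x=18: ŷ = 22 + 5·18 = 112; r = 111.3 − 112 = -0.7
Largest |r| is 1.6 at x = 12, residual 1.6.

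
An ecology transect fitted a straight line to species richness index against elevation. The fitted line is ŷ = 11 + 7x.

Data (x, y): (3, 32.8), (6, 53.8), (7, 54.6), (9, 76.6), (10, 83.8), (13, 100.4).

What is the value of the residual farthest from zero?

x=3: ŷ = 11 + 7·3 = 32; e = 32.8 − 32 = 0.8
x=6: ŷ = 11 + 7·6 = 53; e = 53.8 − 53 = 0.8
x=7: ŷ = 11 + 7·7 = 60; e = 54.6 − 60 = -5.4
x=9: ŷ = 11 + 7·9 = 74; e = 76.6 − 74 = 2.6
x=10: ŷ = 11 + 7·10 = 81; e = 83.8 − 81 = 2.8
x=13: ŷ = 11 + 7·13 = 102; e = 100.4 − 102 = -1.6
Largest |e| is 5.4 at x = 7, residual -5.4.

e = -5.4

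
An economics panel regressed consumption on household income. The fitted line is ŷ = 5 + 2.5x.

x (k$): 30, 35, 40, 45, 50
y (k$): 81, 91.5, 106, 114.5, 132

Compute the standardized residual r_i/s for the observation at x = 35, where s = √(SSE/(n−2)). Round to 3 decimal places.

-0.433

x=30: ŷ = 5 + 2.5·30 = 80; r = 81 − 80 = 1
x=35: ŷ = 5 + 2.5·35 = 92.5; r = 91.5 − 92.5 = -1
x=40: ŷ = 5 + 2.5·40 = 105; r = 106 − 105 = 1
x=45: ŷ = 5 + 2.5·45 = 117.5; r = 114.5 − 117.5 = -3
x=50: ŷ = 5 + 2.5·50 = 130; r = 132 − 130 = 2
SSE = 1 + 1 + 1 + 9 + 4 = 16
s = √(16/3) = 2.3094
r/s = -1 / 2.3094 = -0.433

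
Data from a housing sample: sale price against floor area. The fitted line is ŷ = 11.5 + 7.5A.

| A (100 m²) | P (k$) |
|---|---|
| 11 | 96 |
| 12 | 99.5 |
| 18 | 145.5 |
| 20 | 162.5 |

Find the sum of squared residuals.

A=11: ŷ = 11.5 + 7.5·11 = 94; e = 96 − 94 = 2
A=12: ŷ = 11.5 + 7.5·12 = 101.5; e = 99.5 − 101.5 = -2
A=18: ŷ = 11.5 + 7.5·18 = 146.5; e = 145.5 − 146.5 = -1
A=20: ŷ = 11.5 + 7.5·20 = 161.5; e = 162.5 − 161.5 = 1
SSE = 4 + 4 + 1 + 1 = 10

SSE = 10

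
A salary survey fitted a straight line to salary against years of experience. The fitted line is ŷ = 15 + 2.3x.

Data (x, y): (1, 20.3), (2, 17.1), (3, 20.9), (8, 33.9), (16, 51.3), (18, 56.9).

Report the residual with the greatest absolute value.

x=1: ŷ = 15 + 2.3·1 = 17.3; r = 20.3 − 17.3 = 3
x=2: ŷ = 15 + 2.3·2 = 19.6; r = 17.1 − 19.6 = -2.5
x=3: ŷ = 15 + 2.3·3 = 21.9; r = 20.9 − 21.9 = -1
x=8: ŷ = 15 + 2.3·8 = 33.4; r = 33.9 − 33.4 = 0.5
x=16: ŷ = 15 + 2.3·16 = 51.8; r = 51.3 − 51.8 = -0.5
x=18: ŷ = 15 + 2.3·18 = 56.4; r = 56.9 − 56.4 = 0.5
Largest |r| is 3 at x = 1, residual 3.

r = 3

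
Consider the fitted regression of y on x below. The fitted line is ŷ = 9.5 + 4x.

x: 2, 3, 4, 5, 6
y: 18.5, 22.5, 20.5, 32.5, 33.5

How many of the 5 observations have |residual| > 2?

x=2: ŷ = 9.5 + 4·2 = 17.5; r = 18.5 − 17.5 = 1
x=3: ŷ = 9.5 + 4·3 = 21.5; r = 22.5 − 21.5 = 1
x=4: ŷ = 9.5 + 4·4 = 25.5; r = 20.5 − 25.5 = -5
x=5: ŷ = 9.5 + 4·5 = 29.5; r = 32.5 − 29.5 = 3
x=6: ŷ = 9.5 + 4·6 = 33.5; r = 33.5 − 33.5 = 0
|r| > 2: x=4 (|r|=5), x=5 (|r|=3) → 2

2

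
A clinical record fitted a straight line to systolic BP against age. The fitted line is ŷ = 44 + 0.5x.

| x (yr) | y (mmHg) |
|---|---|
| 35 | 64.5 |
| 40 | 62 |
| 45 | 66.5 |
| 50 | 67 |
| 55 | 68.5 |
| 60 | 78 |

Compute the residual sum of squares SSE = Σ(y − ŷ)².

SSE = 42

x=35: ŷ = 44 + 0.5·35 = 61.5; e = 64.5 − 61.5 = 3
x=40: ŷ = 44 + 0.5·40 = 64; e = 62 − 64 = -2
x=45: ŷ = 44 + 0.5·45 = 66.5; e = 66.5 − 66.5 = 0
x=50: ŷ = 44 + 0.5·50 = 69; e = 67 − 69 = -2
x=55: ŷ = 44 + 0.5·55 = 71.5; e = 68.5 − 71.5 = -3
x=60: ŷ = 44 + 0.5·60 = 74; e = 78 − 74 = 4
SSE = 9 + 4 + 0 + 4 + 9 + 16 = 42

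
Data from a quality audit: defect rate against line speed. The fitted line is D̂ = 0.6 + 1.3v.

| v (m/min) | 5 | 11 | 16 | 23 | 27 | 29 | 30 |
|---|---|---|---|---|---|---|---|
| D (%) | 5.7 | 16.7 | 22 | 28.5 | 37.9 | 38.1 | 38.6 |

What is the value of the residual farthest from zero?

e = 2.2

v=5: D̂ = 0.6 + 1.3·5 = 7.1; e = 5.7 − 7.1 = -1.4
v=11: D̂ = 0.6 + 1.3·11 = 14.9; e = 16.7 − 14.9 = 1.8
v=16: D̂ = 0.6 + 1.3·16 = 21.4; e = 22 − 21.4 = 0.6
v=23: D̂ = 0.6 + 1.3·23 = 30.5; e = 28.5 − 30.5 = -2
v=27: D̂ = 0.6 + 1.3·27 = 35.7; e = 37.9 − 35.7 = 2.2
v=29: D̂ = 0.6 + 1.3·29 = 38.3; e = 38.1 − 38.3 = -0.2
v=30: D̂ = 0.6 + 1.3·30 = 39.6; e = 38.6 − 39.6 = -1
Largest |e| is 2.2 at v = 27, residual 2.2.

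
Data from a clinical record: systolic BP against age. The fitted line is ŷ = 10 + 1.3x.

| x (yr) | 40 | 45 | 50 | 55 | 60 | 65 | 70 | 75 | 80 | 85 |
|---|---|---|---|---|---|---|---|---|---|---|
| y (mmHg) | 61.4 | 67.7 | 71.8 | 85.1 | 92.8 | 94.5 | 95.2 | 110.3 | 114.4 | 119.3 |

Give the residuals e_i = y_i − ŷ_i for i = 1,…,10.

x=40: ŷ = 10 + 1.3·40 = 62; e = 61.4 − 62 = -0.6
x=45: ŷ = 10 + 1.3·45 = 68.5; e = 67.7 − 68.5 = -0.8
x=50: ŷ = 10 + 1.3·50 = 75; e = 71.8 − 75 = -3.2
x=55: ŷ = 10 + 1.3·55 = 81.5; e = 85.1 − 81.5 = 3.6
x=60: ŷ = 10 + 1.3·60 = 88; e = 92.8 − 88 = 4.8
x=65: ŷ = 10 + 1.3·65 = 94.5; e = 94.5 − 94.5 = 0
x=70: ŷ = 10 + 1.3·70 = 101; e = 95.2 − 101 = -5.8
x=75: ŷ = 10 + 1.3·75 = 107.5; e = 110.3 − 107.5 = 2.8
x=80: ŷ = 10 + 1.3·80 = 114; e = 114.4 − 114 = 0.4
x=85: ŷ = 10 + 1.3·85 = 120.5; e = 119.3 − 120.5 = -1.2

-0.6, -0.8, -3.2, 3.6, 4.8, 0, -5.8, 2.8, 0.4, -1.2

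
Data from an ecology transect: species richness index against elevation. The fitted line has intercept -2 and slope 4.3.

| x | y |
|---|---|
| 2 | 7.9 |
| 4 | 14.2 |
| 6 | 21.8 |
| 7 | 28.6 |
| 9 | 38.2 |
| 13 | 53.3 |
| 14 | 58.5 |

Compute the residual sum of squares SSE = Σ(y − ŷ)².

x=2: ŷ = -2 + 4.3·2 = 6.6; e = 7.9 − 6.6 = 1.3
x=4: ŷ = -2 + 4.3·4 = 15.2; e = 14.2 − 15.2 = -1
x=6: ŷ = -2 + 4.3·6 = 23.8; e = 21.8 − 23.8 = -2
x=7: ŷ = -2 + 4.3·7 = 28.1; e = 28.6 − 28.1 = 0.5
x=9: ŷ = -2 + 4.3·9 = 36.7; e = 38.2 − 36.7 = 1.5
x=13: ŷ = -2 + 4.3·13 = 53.9; e = 53.3 − 53.9 = -0.6
x=14: ŷ = -2 + 4.3·14 = 58.2; e = 58.5 − 58.2 = 0.3
SSE = 1.69 + 1 + 4 + 0.25 + 2.25 + 0.36 + 0.09 = 9.64

SSE = 9.64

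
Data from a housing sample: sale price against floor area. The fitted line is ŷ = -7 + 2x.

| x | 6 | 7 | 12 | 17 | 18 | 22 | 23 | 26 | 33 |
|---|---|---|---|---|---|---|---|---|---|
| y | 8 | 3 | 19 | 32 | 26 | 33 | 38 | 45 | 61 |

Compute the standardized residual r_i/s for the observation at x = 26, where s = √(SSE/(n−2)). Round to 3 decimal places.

0.000

x=6: ŷ = -7 + 2·6 = 5; r = 8 − 5 = 3
x=7: ŷ = -7 + 2·7 = 7; r = 3 − 7 = -4
x=12: ŷ = -7 + 2·12 = 17; r = 19 − 17 = 2
x=17: ŷ = -7 + 2·17 = 27; r = 32 − 27 = 5
x=18: ŷ = -7 + 2·18 = 29; r = 26 − 29 = -3
x=22: ŷ = -7 + 2·22 = 37; r = 33 − 37 = -4
x=23: ŷ = -7 + 2·23 = 39; r = 38 − 39 = -1
x=26: ŷ = -7 + 2·26 = 45; r = 45 − 45 = 0
x=33: ŷ = -7 + 2·33 = 59; r = 61 − 59 = 2
SSE = 9 + 16 + 4 + 25 + 9 + 16 + 1 + 0 + 4 = 84
s = √(84/7) = 3.4641
r/s = 0 / 3.4641 = 0.000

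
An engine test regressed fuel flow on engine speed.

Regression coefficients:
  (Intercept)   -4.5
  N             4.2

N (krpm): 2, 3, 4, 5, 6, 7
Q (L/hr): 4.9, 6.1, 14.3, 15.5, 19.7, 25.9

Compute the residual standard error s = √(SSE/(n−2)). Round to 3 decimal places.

s = 1.732

N=2: ŷ = -4.5 + 4.2·2 = 3.9; r = 4.9 − 3.9 = 1
N=3: ŷ = -4.5 + 4.2·3 = 8.1; r = 6.1 − 8.1 = -2
N=4: ŷ = -4.5 + 4.2·4 = 12.3; r = 14.3 − 12.3 = 2
N=5: ŷ = -4.5 + 4.2·5 = 16.5; r = 15.5 − 16.5 = -1
N=6: ŷ = -4.5 + 4.2·6 = 20.7; r = 19.7 − 20.7 = -1
N=7: ŷ = -4.5 + 4.2·7 = 24.9; r = 25.9 − 24.9 = 1
SSE = 1 + 4 + 4 + 1 + 1 + 1 = 12
s = √(12/4) = √3 ≈ 1.732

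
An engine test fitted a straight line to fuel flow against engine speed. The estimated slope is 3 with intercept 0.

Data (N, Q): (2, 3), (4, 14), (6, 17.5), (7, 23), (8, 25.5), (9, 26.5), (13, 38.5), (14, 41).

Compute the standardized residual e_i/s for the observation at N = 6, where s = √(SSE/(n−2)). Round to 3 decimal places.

N=2: ŷ = 3·2 = 6; e = 3 − 6 = -3
N=4: ŷ = 3·4 = 12; e = 14 − 12 = 2
N=6: ŷ = 3·6 = 18; e = 17.5 − 18 = -0.5
N=7: ŷ = 3·7 = 21; e = 23 − 21 = 2
N=8: ŷ = 3·8 = 24; e = 25.5 − 24 = 1.5
N=9: ŷ = 3·9 = 27; e = 26.5 − 27 = -0.5
N=13: ŷ = 3·13 = 39; e = 38.5 − 39 = -0.5
N=14: ŷ = 3·14 = 42; e = 41 − 42 = -1
SSE = 9 + 4 + 0.25 + 4 + 2.25 + 0.25 + 0.25 + 1 = 21
s = √(21/6) = 1.87083
e/s = -0.5 / 1.87083 = -0.267

-0.267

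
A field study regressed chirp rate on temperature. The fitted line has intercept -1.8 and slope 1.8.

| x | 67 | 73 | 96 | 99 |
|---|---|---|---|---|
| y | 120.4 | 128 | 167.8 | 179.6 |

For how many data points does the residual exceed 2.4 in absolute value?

2

x=67: ŷ = -1.8 + 1.8·67 = 118.8; r = 120.4 − 118.8 = 1.6
x=73: ŷ = -1.8 + 1.8·73 = 129.6; r = 128 − 129.6 = -1.6
x=96: ŷ = -1.8 + 1.8·96 = 171; r = 167.8 − 171 = -3.2
x=99: ŷ = -1.8 + 1.8·99 = 176.4; r = 179.6 − 176.4 = 3.2
|r| > 2.4: x=96 (|r|=3.2), x=99 (|r|=3.2) → 2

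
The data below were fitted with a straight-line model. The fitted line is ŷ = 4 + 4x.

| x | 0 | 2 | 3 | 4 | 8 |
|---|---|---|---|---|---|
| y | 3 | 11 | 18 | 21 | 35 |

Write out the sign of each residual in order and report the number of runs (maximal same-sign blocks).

3 runs

x=0: ŷ = 4 + 4·0 = 4; r = 3 − 4 = -1
x=2: ŷ = 4 + 4·2 = 12; r = 11 − 12 = -1
x=3: ŷ = 4 + 4·3 = 16; r = 18 − 16 = 2
x=4: ŷ = 4 + 4·4 = 20; r = 21 − 20 = 1
x=8: ŷ = 4 + 4·8 = 36; r = 35 − 36 = -1
Signs: − − + + −
Runs: −×2, +×2, −×1 → 3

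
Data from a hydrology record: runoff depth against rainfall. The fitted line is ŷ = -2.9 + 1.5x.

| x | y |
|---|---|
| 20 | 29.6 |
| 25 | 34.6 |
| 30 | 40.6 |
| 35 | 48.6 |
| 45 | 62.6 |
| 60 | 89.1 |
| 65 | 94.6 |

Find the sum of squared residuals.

SSE = 17.5

x=20: ŷ = -2.9 + 1.5·20 = 27.1; r = 29.6 − 27.1 = 2.5
x=25: ŷ = -2.9 + 1.5·25 = 34.6; r = 34.6 − 34.6 = 0
x=30: ŷ = -2.9 + 1.5·30 = 42.1; r = 40.6 − 42.1 = -1.5
x=35: ŷ = -2.9 + 1.5·35 = 49.6; r = 48.6 − 49.6 = -1
x=45: ŷ = -2.9 + 1.5·45 = 64.6; r = 62.6 − 64.6 = -2
x=60: ŷ = -2.9 + 1.5·60 = 87.1; r = 89.1 − 87.1 = 2
x=65: ŷ = -2.9 + 1.5·65 = 94.6; r = 94.6 − 94.6 = 0
SSE = 6.25 + 0 + 2.25 + 1 + 4 + 4 + 0 = 17.5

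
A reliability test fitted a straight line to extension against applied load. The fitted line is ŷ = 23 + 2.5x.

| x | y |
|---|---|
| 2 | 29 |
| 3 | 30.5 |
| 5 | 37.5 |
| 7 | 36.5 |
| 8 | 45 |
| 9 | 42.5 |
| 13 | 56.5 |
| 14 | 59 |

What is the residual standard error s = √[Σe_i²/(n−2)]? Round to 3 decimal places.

x=2: ŷ = 23 + 2.5·2 = 28; e = 29 − 28 = 1
x=3: ŷ = 23 + 2.5·3 = 30.5; e = 30.5 − 30.5 = 0
x=5: ŷ = 23 + 2.5·5 = 35.5; e = 37.5 − 35.5 = 2
x=7: ŷ = 23 + 2.5·7 = 40.5; e = 36.5 − 40.5 = -4
x=8: ŷ = 23 + 2.5·8 = 43; e = 45 − 43 = 2
x=9: ŷ = 23 + 2.5·9 = 45.5; e = 42.5 − 45.5 = -3
x=13: ŷ = 23 + 2.5·13 = 55.5; e = 56.5 − 55.5 = 1
x=14: ŷ = 23 + 2.5·14 = 58; e = 59 − 58 = 1
SSE = 1 + 0 + 4 + 16 + 4 + 9 + 1 + 1 = 36
s = √(36/6) = √6 ≈ 2.449

s = 2.449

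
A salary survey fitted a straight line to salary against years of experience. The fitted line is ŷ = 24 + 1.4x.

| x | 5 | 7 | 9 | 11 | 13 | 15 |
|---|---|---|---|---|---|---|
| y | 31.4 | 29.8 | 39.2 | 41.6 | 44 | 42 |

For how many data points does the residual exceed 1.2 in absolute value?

x=5: ŷ = 24 + 1.4·5 = 31; r = 31.4 − 31 = 0.4
x=7: ŷ = 24 + 1.4·7 = 33.8; r = 29.8 − 33.8 = -4
x=9: ŷ = 24 + 1.4·9 = 36.6; r = 39.2 − 36.6 = 2.6
x=11: ŷ = 24 + 1.4·11 = 39.4; r = 41.6 − 39.4 = 2.2
x=13: ŷ = 24 + 1.4·13 = 42.2; r = 44 − 42.2 = 1.8
x=15: ŷ = 24 + 1.4·15 = 45; r = 42 − 45 = -3
|r| > 1.2: x=7 (|r|=4), x=9 (|r|=2.6), x=11 (|r|=2.2), x=13 (|r|=1.8), x=15 (|r|=3) → 5

5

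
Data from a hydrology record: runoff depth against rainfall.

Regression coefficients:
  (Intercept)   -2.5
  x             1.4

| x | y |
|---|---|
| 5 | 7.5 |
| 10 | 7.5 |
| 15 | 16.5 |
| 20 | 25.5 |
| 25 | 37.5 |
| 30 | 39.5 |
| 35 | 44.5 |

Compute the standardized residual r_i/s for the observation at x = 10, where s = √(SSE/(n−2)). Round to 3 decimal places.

-1.174

x=5: ŷ = -2.5 + 1.4·5 = 4.5; r = 7.5 − 4.5 = 3
x=10: ŷ = -2.5 + 1.4·10 = 11.5; r = 7.5 − 11.5 = -4
x=15: ŷ = -2.5 + 1.4·15 = 18.5; r = 16.5 − 18.5 = -2
x=20: ŷ = -2.5 + 1.4·20 = 25.5; r = 25.5 − 25.5 = 0
x=25: ŷ = -2.5 + 1.4·25 = 32.5; r = 37.5 − 32.5 = 5
x=30: ŷ = -2.5 + 1.4·30 = 39.5; r = 39.5 − 39.5 = 0
x=35: ŷ = -2.5 + 1.4·35 = 46.5; r = 44.5 − 46.5 = -2
SSE = 9 + 16 + 4 + 0 + 25 + 0 + 4 = 58
s = √(58/5) = 3.40588
r/s = -4 / 3.40588 = -1.174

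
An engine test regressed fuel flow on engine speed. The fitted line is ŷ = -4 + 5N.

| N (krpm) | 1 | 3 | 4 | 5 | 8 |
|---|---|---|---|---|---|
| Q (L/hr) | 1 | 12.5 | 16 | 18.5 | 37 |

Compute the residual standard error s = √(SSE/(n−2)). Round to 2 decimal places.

s = 1.78

N=1: ŷ = -4 + 5·1 = 1; r = 1 − 1 = 0
N=3: ŷ = -4 + 5·3 = 11; r = 12.5 − 11 = 1.5
N=4: ŷ = -4 + 5·4 = 16; r = 16 − 16 = 0
N=5: ŷ = -4 + 5·5 = 21; r = 18.5 − 21 = -2.5
N=8: ŷ = -4 + 5·8 = 36; r = 37 − 36 = 1
SSE = 0 + 2.25 + 0 + 6.25 + 1 = 9.5
s = √(9.5/3) = √3.16667 ≈ 1.78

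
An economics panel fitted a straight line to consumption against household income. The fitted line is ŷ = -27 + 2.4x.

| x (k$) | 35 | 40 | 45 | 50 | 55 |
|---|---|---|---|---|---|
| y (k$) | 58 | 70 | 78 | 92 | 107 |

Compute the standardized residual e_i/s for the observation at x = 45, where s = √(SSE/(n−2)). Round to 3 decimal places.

x=35: ŷ = -27 + 2.4·35 = 57; e = 58 − 57 = 1
x=40: ŷ = -27 + 2.4·40 = 69; e = 70 − 69 = 1
x=45: ŷ = -27 + 2.4·45 = 81; e = 78 − 81 = -3
x=50: ŷ = -27 + 2.4·50 = 93; e = 92 − 93 = -1
x=55: ŷ = -27 + 2.4·55 = 105; e = 107 − 105 = 2
SSE = 1 + 1 + 9 + 1 + 4 = 16
s = √(16/3) = 2.3094
e/s = -3 / 2.3094 = -1.299

-1.299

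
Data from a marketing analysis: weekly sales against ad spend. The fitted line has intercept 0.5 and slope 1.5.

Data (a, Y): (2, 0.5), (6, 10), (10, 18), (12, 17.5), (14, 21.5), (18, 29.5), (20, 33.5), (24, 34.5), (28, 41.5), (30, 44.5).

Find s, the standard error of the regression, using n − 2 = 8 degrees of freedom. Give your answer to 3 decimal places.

s = 2.107

a=2: ŷ = 0.5 + 1.5·2 = 3.5; r = 0.5 − 3.5 = -3
a=6: ŷ = 0.5 + 1.5·6 = 9.5; r = 10 − 9.5 = 0.5
a=10: ŷ = 0.5 + 1.5·10 = 15.5; r = 18 − 15.5 = 2.5
a=12: ŷ = 0.5 + 1.5·12 = 18.5; r = 17.5 − 18.5 = -1
a=14: ŷ = 0.5 + 1.5·14 = 21.5; r = 21.5 − 21.5 = 0
a=18: ŷ = 0.5 + 1.5·18 = 27.5; r = 29.5 − 27.5 = 2
a=20: ŷ = 0.5 + 1.5·20 = 30.5; r = 33.5 − 30.5 = 3
a=24: ŷ = 0.5 + 1.5·24 = 36.5; r = 34.5 − 36.5 = -2
a=28: ŷ = 0.5 + 1.5·28 = 42.5; r = 41.5 − 42.5 = -1
a=30: ŷ = 0.5 + 1.5·30 = 45.5; r = 44.5 − 45.5 = -1
SSE = 9 + 0.25 + 6.25 + 1 + 0 + 4 + 9 + 4 + 1 + 1 = 35.5
s = √(35.5/8) = √4.4375 ≈ 2.107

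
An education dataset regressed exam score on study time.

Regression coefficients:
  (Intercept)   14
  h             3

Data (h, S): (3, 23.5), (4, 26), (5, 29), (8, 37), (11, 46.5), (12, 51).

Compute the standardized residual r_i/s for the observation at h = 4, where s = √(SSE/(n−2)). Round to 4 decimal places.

0.0000

h=3: ŷ = 14 + 3·3 = 23; r = 23.5 − 23 = 0.5
h=4: ŷ = 14 + 3·4 = 26; r = 26 − 26 = 0
h=5: ŷ = 14 + 3·5 = 29; r = 29 − 29 = 0
h=8: ŷ = 14 + 3·8 = 38; r = 37 − 38 = -1
h=11: ŷ = 14 + 3·11 = 47; r = 46.5 − 47 = -0.5
h=12: ŷ = 14 + 3·12 = 50; r = 51 − 50 = 1
SSE = 0.25 + 0 + 0 + 1 + 0.25 + 1 = 2.5
s = √(2.5/4) = 0.790569
r/s = 0 / 0.790569 = 0.0000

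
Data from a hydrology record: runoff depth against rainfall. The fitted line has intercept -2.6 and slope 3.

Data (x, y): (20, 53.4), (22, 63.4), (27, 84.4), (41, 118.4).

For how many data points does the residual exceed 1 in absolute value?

x=20: ŷ = -2.6 + 3·20 = 57.4; r = 53.4 − 57.4 = -4
x=22: ŷ = -2.6 + 3·22 = 63.4; r = 63.4 − 63.4 = 0
x=27: ŷ = -2.6 + 3·27 = 78.4; r = 84.4 − 78.4 = 6
x=41: ŷ = -2.6 + 3·41 = 120.4; r = 118.4 − 120.4 = -2
|r| > 1: x=20 (|r|=4), x=27 (|r|=6), x=41 (|r|=2) → 3

3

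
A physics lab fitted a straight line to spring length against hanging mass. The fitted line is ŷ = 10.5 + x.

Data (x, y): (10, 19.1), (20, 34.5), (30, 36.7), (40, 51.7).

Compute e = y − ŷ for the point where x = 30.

ŷ = 10.5 + 30 = 40.5
e = 36.7 − 40.5 = -3.8

e = -3.8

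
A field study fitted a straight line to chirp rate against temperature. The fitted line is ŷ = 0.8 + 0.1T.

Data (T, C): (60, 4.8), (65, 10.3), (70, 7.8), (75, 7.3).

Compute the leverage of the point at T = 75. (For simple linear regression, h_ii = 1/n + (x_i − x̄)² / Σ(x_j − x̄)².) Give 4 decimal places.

h = 0.7000

T̄ = (60 + 65 + 70 + 75)/4 = 67.5
Σ(T − T̄)² = 56.25 + 6.25 + 6.25 + 56.25 = 125
h = 1/4 + (7.5)²/125 = 0.25 + 0.45 = 0.7000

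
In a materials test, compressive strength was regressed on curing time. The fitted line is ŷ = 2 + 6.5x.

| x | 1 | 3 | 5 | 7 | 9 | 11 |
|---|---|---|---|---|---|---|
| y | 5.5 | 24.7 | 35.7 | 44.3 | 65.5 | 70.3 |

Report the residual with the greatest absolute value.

x=1: ŷ = 2 + 6.5·1 = 8.5; r = 5.5 − 8.5 = -3
x=3: ŷ = 2 + 6.5·3 = 21.5; r = 24.7 − 21.5 = 3.2
x=5: ŷ = 2 + 6.5·5 = 34.5; r = 35.7 − 34.5 = 1.2
x=7: ŷ = 2 + 6.5·7 = 47.5; r = 44.3 − 47.5 = -3.2
x=9: ŷ = 2 + 6.5·9 = 60.5; r = 65.5 − 60.5 = 5
x=11: ŷ = 2 + 6.5·11 = 73.5; r = 70.3 − 73.5 = -3.2
Largest |r| is 5 at x = 9, residual 5.

r = 5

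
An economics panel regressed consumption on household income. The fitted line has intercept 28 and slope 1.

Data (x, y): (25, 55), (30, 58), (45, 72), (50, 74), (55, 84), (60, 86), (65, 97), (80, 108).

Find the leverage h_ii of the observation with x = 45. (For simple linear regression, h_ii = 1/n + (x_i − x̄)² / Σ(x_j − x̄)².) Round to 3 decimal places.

h = 0.142

x̄ = (25 + 30 + 45 + 50 + 55 + 60 + 65 + 80)/8 = 51.25
Σ(x − x̄)² = 689.062 + 451.562 + 39.0625 + 1.5625 + 14.0625 + 76.5625 + 189.062 + 826.562 = 2287.5
h = 1/8 + (-6.25)²/2287.5 = 0.125 + 0.0170765 = 0.142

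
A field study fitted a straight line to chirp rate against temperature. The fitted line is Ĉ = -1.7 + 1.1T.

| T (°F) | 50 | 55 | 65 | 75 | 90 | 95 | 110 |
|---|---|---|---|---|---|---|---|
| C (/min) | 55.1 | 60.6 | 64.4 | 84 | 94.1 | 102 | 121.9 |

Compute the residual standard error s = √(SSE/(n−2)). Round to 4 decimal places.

T=50: Ĉ = -1.7 + 1.1·50 = 53.3; e = 55.1 − 53.3 = 1.8
T=55: Ĉ = -1.7 + 1.1·55 = 58.8; e = 60.6 − 58.8 = 1.8
T=65: Ĉ = -1.7 + 1.1·65 = 69.8; e = 64.4 − 69.8 = -5.4
T=75: Ĉ = -1.7 + 1.1·75 = 80.8; e = 84 − 80.8 = 3.2
T=90: Ĉ = -1.7 + 1.1·90 = 97.3; e = 94.1 − 97.3 = -3.2
T=95: Ĉ = -1.7 + 1.1·95 = 102.8; e = 102 − 102.8 = -0.8
T=110: Ĉ = -1.7 + 1.1·110 = 119.3; e = 121.9 − 119.3 = 2.6
SSE = 3.24 + 3.24 + 29.16 + 10.24 + 10.24 + 0.64 + 6.76 = 63.52
s = √(63.52/5) = √12.704 ≈ 3.5643

s = 3.5643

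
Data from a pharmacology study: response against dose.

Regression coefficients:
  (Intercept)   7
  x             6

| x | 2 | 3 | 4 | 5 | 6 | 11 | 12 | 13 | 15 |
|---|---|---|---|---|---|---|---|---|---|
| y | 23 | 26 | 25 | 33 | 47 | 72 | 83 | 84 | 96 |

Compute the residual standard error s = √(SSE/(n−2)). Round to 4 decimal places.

x=2: ŷ = 7 + 6·2 = 19; r = 23 − 19 = 4
x=3: ŷ = 7 + 6·3 = 25; r = 26 − 25 = 1
x=4: ŷ = 7 + 6·4 = 31; r = 25 − 31 = -6
x=5: ŷ = 7 + 6·5 = 37; r = 33 − 37 = -4
x=6: ŷ = 7 + 6·6 = 43; r = 47 − 43 = 4
x=11: ŷ = 7 + 6·11 = 73; r = 72 − 73 = -1
x=12: ŷ = 7 + 6·12 = 79; r = 83 − 79 = 4
x=13: ŷ = 7 + 6·13 = 85; r = 84 − 85 = -1
x=15: ŷ = 7 + 6·15 = 97; r = 96 − 97 = -1
SSE = 16 + 1 + 36 + 16 + 16 + 1 + 16 + 1 + 1 = 104
s = √(104/7) = √14.8571 ≈ 3.8545

s = 3.8545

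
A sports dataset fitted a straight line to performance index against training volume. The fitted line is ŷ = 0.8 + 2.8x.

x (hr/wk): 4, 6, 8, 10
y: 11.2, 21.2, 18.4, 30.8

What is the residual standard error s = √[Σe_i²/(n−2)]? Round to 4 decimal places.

s = 4.5078

x=4: ŷ = 0.8 + 2.8·4 = 12; e = 11.2 − 12 = -0.8
x=6: ŷ = 0.8 + 2.8·6 = 17.6; e = 21.2 − 17.6 = 3.6
x=8: ŷ = 0.8 + 2.8·8 = 23.2; e = 18.4 − 23.2 = -4.8
x=10: ŷ = 0.8 + 2.8·10 = 28.8; e = 30.8 − 28.8 = 2
SSE = 0.64 + 12.96 + 23.04 + 4 = 40.64
s = √(40.64/2) = √20.32 ≈ 4.5078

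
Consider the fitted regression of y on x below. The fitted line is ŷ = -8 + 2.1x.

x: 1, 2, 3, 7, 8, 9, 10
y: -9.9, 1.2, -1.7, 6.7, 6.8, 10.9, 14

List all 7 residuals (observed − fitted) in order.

-4, 5, 0, 0, -2, 0, 1

x=1: ŷ = -8 + 2.1·1 = -5.9; r = -9.9 − (-5.9) = -4
x=2: ŷ = -8 + 2.1·2 = -3.8; r = 1.2 − (-3.8) = 5
x=3: ŷ = -8 + 2.1·3 = -1.7; r = -1.7 − (-1.7) = 0
x=7: ŷ = -8 + 2.1·7 = 6.7; r = 6.7 − 6.7 = 0
x=8: ŷ = -8 + 2.1·8 = 8.8; r = 6.8 − 8.8 = -2
x=9: ŷ = -8 + 2.1·9 = 10.9; r = 10.9 − 10.9 = 0
x=10: ŷ = -8 + 2.1·10 = 13; r = 14 − 13 = 1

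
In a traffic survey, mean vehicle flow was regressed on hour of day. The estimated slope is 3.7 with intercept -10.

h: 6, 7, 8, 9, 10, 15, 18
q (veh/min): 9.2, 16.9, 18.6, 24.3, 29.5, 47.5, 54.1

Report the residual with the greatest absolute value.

e = -3

h=6: ŷ = -10 + 3.7·6 = 12.2; e = 9.2 − 12.2 = -3
h=7: ŷ = -10 + 3.7·7 = 15.9; e = 16.9 − 15.9 = 1
h=8: ŷ = -10 + 3.7·8 = 19.6; e = 18.6 − 19.6 = -1
h=9: ŷ = -10 + 3.7·9 = 23.3; e = 24.3 − 23.3 = 1
h=10: ŷ = -10 + 3.7·10 = 27; e = 29.5 − 27 = 2.5
h=15: ŷ = -10 + 3.7·15 = 45.5; e = 47.5 − 45.5 = 2
h=18: ŷ = -10 + 3.7·18 = 56.6; e = 54.1 − 56.6 = -2.5
Largest |e| is 3 at h = 6, residual -3.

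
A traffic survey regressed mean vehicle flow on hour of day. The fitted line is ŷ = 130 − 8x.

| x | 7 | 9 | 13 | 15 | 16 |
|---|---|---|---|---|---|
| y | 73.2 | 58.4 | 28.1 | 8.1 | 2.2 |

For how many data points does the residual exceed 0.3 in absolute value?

x=7: ŷ = 130 − 8·7 = 74; r = 73.2 − 74 = -0.8
x=9: ŷ = 130 − 8·9 = 58; r = 58.4 − 58 = 0.4
x=13: ŷ = 130 − 8·13 = 26; r = 28.1 − 26 = 2.1
x=15: ŷ = 130 − 8·15 = 10; r = 8.1 − 10 = -1.9
x=16: ŷ = 130 − 8·16 = 2; r = 2.2 − 2 = 0.2
|r| > 0.3: x=7 (|r|=0.8), x=9 (|r|=0.4), x=13 (|r|=2.1), x=15 (|r|=1.9) → 4

4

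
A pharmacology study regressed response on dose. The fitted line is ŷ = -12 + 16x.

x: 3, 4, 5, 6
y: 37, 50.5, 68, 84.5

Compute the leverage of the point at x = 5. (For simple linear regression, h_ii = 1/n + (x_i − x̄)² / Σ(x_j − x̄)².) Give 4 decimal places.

x̄ = (3 + 4 + 5 + 6)/4 = 4.5
Σ(x − x̄)² = 2.25 + 0.25 + 0.25 + 2.25 = 5
h = 1/4 + (0.5)²/5 = 0.25 + 0.05 = 0.3000

h = 0.3000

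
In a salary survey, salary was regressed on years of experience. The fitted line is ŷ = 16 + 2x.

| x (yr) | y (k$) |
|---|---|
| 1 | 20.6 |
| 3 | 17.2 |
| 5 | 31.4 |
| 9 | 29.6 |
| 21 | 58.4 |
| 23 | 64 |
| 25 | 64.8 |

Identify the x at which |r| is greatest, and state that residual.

x=1: ŷ = 16 + 2·1 = 18; r = 20.6 − 18 = 2.6
x=3: ŷ = 16 + 2·3 = 22; r = 17.2 − 22 = -4.8
x=5: ŷ = 16 + 2·5 = 26; r = 31.4 − 26 = 5.4
x=9: ŷ = 16 + 2·9 = 34; r = 29.6 − 34 = -4.4
x=21: ŷ = 16 + 2·21 = 58; r = 58.4 − 58 = 0.4
x=23: ŷ = 16 + 2·23 = 62; r = 64 − 62 = 2
x=25: ŷ = 16 + 2·25 = 66; r = 64.8 − 66 = -1.2
Largest |r| is 5.4 at x = 5, residual 5.4.

x = 5, r = 5.4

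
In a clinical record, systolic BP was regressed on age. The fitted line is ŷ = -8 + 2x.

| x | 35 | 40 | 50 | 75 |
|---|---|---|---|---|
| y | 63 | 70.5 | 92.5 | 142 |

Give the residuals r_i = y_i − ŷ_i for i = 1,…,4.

x=35: ŷ = -8 + 2·35 = 62; r = 63 − 62 = 1
x=40: ŷ = -8 + 2·40 = 72; r = 70.5 − 72 = -1.5
x=50: ŷ = -8 + 2·50 = 92; r = 92.5 − 92 = 0.5
x=75: ŷ = -8 + 2·75 = 142; r = 142 − 142 = 0

1, -1.5, 0.5, 0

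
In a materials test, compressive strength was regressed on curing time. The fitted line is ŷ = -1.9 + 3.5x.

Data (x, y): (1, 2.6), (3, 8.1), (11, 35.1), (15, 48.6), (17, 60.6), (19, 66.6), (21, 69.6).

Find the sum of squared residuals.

x=1: ŷ = -1.9 + 3.5·1 = 1.6; e = 2.6 − 1.6 = 1
x=3: ŷ = -1.9 + 3.5·3 = 8.6; e = 8.1 − 8.6 = -0.5
x=11: ŷ = -1.9 + 3.5·11 = 36.6; e = 35.1 − 36.6 = -1.5
x=15: ŷ = -1.9 + 3.5·15 = 50.6; e = 48.6 − 50.6 = -2
x=17: ŷ = -1.9 + 3.5·17 = 57.6; e = 60.6 − 57.6 = 3
x=19: ŷ = -1.9 + 3.5·19 = 64.6; e = 66.6 − 64.6 = 2
x=21: ŷ = -1.9 + 3.5·21 = 71.6; e = 69.6 − 71.6 = -2
SSE = 1 + 0.25 + 2.25 + 4 + 9 + 4 + 4 = 24.5

SSE = 24.5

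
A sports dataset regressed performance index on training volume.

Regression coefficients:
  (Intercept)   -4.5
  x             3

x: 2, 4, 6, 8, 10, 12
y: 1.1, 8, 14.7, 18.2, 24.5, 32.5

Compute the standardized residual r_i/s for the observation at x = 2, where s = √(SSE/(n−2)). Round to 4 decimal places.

x=2: ŷ = -4.5 + 3·2 = 1.5; r = 1.1 − 1.5 = -0.4
x=4: ŷ = -4.5 + 3·4 = 7.5; r = 8 − 7.5 = 0.5
x=6: ŷ = -4.5 + 3·6 = 13.5; r = 14.7 − 13.5 = 1.2
x=8: ŷ = -4.5 + 3·8 = 19.5; r = 18.2 − 19.5 = -1.3
x=10: ŷ = -4.5 + 3·10 = 25.5; r = 24.5 − 25.5 = -1
x=12: ŷ = -4.5 + 3·12 = 31.5; r = 32.5 − 31.5 = 1
SSE = 0.16 + 0.25 + 1.44 + 1.69 + 1 + 1 = 5.54
s = √(5.54/4) = 1.17686
r/s = -0.4 / 1.17686 = -0.3399

-0.3399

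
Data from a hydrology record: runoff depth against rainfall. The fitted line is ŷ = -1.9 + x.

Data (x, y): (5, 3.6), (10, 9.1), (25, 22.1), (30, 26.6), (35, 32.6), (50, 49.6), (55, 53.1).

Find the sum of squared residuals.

SSE = 7

x=5: ŷ = -1.9 + 5 = 3.1; e = 3.6 − 3.1 = 0.5
x=10: ŷ = -1.9 + 10 = 8.1; e = 9.1 − 8.1 = 1
x=25: ŷ = -1.9 + 25 = 23.1; e = 22.1 − 23.1 = -1
x=30: ŷ = -1.9 + 30 = 28.1; e = 26.6 − 28.1 = -1.5
x=35: ŷ = -1.9 + 35 = 33.1; e = 32.6 − 33.1 = -0.5
x=50: ŷ = -1.9 + 50 = 48.1; e = 49.6 − 48.1 = 1.5
x=55: ŷ = -1.9 + 55 = 53.1; e = 53.1 − 53.1 = 0
SSE = 0.25 + 1 + 1 + 2.25 + 0.25 + 2.25 + 0 = 7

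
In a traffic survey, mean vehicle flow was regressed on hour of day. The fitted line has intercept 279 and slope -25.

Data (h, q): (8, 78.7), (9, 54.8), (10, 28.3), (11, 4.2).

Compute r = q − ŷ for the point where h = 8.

r = -0.3

ŷ = 279 − 25·8 = 79
r = 78.7 − 79 = -0.3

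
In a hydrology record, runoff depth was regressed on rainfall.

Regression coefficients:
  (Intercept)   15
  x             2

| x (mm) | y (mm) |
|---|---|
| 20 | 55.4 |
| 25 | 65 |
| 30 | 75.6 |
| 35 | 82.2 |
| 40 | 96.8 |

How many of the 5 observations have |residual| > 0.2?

4

x=20: ŷ = 15 + 2·20 = 55; r = 55.4 − 55 = 0.4
x=25: ŷ = 15 + 2·25 = 65; r = 65 − 65 = 0
x=30: ŷ = 15 + 2·30 = 75; r = 75.6 − 75 = 0.6
x=35: ŷ = 15 + 2·35 = 85; r = 82.2 − 85 = -2.8
x=40: ŷ = 15 + 2·40 = 95; r = 96.8 − 95 = 1.8
|r| > 0.2: x=20 (|r|=0.4), x=30 (|r|=0.6), x=35 (|r|=2.8), x=40 (|r|=1.8) → 4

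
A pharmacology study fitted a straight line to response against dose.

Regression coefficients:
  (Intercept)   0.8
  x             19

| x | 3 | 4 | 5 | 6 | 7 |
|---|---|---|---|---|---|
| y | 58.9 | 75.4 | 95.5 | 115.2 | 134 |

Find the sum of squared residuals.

SSE = 3.46

x=3: ŷ = 0.8 + 19·3 = 57.8; e = 58.9 − 57.8 = 1.1
x=4: ŷ = 0.8 + 19·4 = 76.8; e = 75.4 − 76.8 = -1.4
x=5: ŷ = 0.8 + 19·5 = 95.8; e = 95.5 − 95.8 = -0.3
x=6: ŷ = 0.8 + 19·6 = 114.8; e = 115.2 − 114.8 = 0.4
x=7: ŷ = 0.8 + 19·7 = 133.8; e = 134 − 133.8 = 0.2
SSE = 1.21 + 1.96 + 0.09 + 0.16 + 0.04 = 3.46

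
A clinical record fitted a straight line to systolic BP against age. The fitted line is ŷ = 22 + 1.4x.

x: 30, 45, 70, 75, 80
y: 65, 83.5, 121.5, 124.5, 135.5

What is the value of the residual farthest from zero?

x=30: ŷ = 22 + 1.4·30 = 64; r = 65 − 64 = 1
x=45: ŷ = 22 + 1.4·45 = 85; r = 83.5 − 85 = -1.5
x=70: ŷ = 22 + 1.4·70 = 120; r = 121.5 − 120 = 1.5
x=75: ŷ = 22 + 1.4·75 = 127; r = 124.5 − 127 = -2.5
x=80: ŷ = 22 + 1.4·80 = 134; r = 135.5 − 134 = 1.5
Largest |r| is 2.5 at x = 75, residual -2.5.

r = -2.5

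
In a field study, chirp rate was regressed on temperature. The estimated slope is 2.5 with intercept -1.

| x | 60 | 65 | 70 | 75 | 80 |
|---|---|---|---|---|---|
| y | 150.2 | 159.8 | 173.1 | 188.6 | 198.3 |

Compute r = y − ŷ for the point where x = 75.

r = 2.1

ŷ = -1 + 2.5·75 = 186.5
r = 188.6 − 186.5 = 2.1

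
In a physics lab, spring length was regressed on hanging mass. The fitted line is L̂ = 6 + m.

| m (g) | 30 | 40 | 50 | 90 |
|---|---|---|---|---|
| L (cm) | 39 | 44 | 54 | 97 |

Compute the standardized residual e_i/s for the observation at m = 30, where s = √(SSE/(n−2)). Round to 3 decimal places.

m=30: L̂ = 6 + 30 = 36; e = 39 − 36 = 3
m=40: L̂ = 6 + 40 = 46; e = 44 − 46 = -2
m=50: L̂ = 6 + 50 = 56; e = 54 − 56 = -2
m=90: L̂ = 6 + 90 = 96; e = 97 − 96 = 1
SSE = 9 + 4 + 4 + 1 = 18
s = √(18/2) = 3
e/s = 3 / 3 = 1.000

1.000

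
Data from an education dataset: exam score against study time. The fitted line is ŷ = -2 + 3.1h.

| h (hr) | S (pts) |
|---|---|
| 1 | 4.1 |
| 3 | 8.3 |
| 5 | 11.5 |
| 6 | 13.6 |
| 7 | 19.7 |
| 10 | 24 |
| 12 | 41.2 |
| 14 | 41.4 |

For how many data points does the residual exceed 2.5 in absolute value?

4

h=1: ŷ = -2 + 3.1·1 = 1.1; e = 4.1 − 1.1 = 3
h=3: ŷ = -2 + 3.1·3 = 7.3; e = 8.3 − 7.3 = 1
h=5: ŷ = -2 + 3.1·5 = 13.5; e = 11.5 − 13.5 = -2
h=6: ŷ = -2 + 3.1·6 = 16.6; e = 13.6 − 16.6 = -3
h=7: ŷ = -2 + 3.1·7 = 19.7; e = 19.7 − 19.7 = 0
h=10: ŷ = -2 + 3.1·10 = 29; e = 24 − 29 = -5
h=12: ŷ = -2 + 3.1·12 = 35.2; e = 41.2 − 35.2 = 6
h=14: ŷ = -2 + 3.1·14 = 41.4; e = 41.4 − 41.4 = 0
|e| > 2.5: h=1 (|e|=3), h=6 (|e|=3), h=10 (|e|=5), h=12 (|e|=6) → 4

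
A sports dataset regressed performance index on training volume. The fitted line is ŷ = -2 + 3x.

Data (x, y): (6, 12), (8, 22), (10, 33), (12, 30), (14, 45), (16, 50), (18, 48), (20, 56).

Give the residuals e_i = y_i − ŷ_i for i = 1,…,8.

-4, 0, 5, -4, 5, 4, -4, -2

x=6: ŷ = -2 + 3·6 = 16; e = 12 − 16 = -4
x=8: ŷ = -2 + 3·8 = 22; e = 22 − 22 = 0
x=10: ŷ = -2 + 3·10 = 28; e = 33 − 28 = 5
x=12: ŷ = -2 + 3·12 = 34; e = 30 − 34 = -4
x=14: ŷ = -2 + 3·14 = 40; e = 45 − 40 = 5
x=16: ŷ = -2 + 3·16 = 46; e = 50 − 46 = 4
x=18: ŷ = -2 + 3·18 = 52; e = 48 − 52 = -4
x=20: ŷ = -2 + 3·20 = 58; e = 56 − 58 = -2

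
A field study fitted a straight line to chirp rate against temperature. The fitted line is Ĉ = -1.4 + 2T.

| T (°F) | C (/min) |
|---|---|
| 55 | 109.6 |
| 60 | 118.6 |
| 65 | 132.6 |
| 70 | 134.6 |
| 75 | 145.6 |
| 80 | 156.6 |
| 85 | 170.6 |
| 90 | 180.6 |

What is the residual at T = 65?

r = 4

Ĉ = -1.4 + 2·65 = 128.6
r = 132.6 − 128.6 = 4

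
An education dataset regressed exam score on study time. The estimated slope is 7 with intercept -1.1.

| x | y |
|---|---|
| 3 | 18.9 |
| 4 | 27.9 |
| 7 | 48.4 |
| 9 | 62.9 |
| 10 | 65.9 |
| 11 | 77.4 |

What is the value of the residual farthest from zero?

x=3: ŷ = -1.1 + 7·3 = 19.9; r = 18.9 − 19.9 = -1
x=4: ŷ = -1.1 + 7·4 = 26.9; r = 27.9 − 26.9 = 1
x=7: ŷ = -1.1 + 7·7 = 47.9; r = 48.4 − 47.9 = 0.5
x=9: ŷ = -1.1 + 7·9 = 61.9; r = 62.9 − 61.9 = 1
x=10: ŷ = -1.1 + 7·10 = 68.9; r = 65.9 − 68.9 = -3
x=11: ŷ = -1.1 + 7·11 = 75.9; r = 77.4 − 75.9 = 1.5
Largest |r| is 3 at x = 10, residual -3.

r = -3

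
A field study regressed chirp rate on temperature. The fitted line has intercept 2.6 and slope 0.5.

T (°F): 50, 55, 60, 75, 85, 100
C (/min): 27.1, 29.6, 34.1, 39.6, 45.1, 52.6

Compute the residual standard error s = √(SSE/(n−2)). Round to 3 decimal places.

s = 0.866

T=50: Ĉ = 2.6 + 0.5·50 = 27.6; e = 27.1 − 27.6 = -0.5
T=55: Ĉ = 2.6 + 0.5·55 = 30.1; e = 29.6 − 30.1 = -0.5
T=60: Ĉ = 2.6 + 0.5·60 = 32.6; e = 34.1 − 32.6 = 1.5
T=75: Ĉ = 2.6 + 0.5·75 = 40.1; e = 39.6 − 40.1 = -0.5
T=85: Ĉ = 2.6 + 0.5·85 = 45.1; e = 45.1 − 45.1 = 0
T=100: Ĉ = 2.6 + 0.5·100 = 52.6; e = 52.6 − 52.6 = 0
SSE = 0.25 + 0.25 + 2.25 + 0.25 + 0 + 0 = 3
s = √(3/4) = √0.75 ≈ 0.866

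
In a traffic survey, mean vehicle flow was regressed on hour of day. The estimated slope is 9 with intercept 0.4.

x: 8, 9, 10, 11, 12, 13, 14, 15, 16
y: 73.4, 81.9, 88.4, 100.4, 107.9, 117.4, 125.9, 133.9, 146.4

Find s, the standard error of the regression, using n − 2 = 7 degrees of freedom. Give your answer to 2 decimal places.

x=8: ŷ = 0.4 + 9·8 = 72.4; e = 73.4 − 72.4 = 1
x=9: ŷ = 0.4 + 9·9 = 81.4; e = 81.9 − 81.4 = 0.5
x=10: ŷ = 0.4 + 9·10 = 90.4; e = 88.4 − 90.4 = -2
x=11: ŷ = 0.4 + 9·11 = 99.4; e = 100.4 − 99.4 = 1
x=12: ŷ = 0.4 + 9·12 = 108.4; e = 107.9 − 108.4 = -0.5
x=13: ŷ = 0.4 + 9·13 = 117.4; e = 117.4 − 117.4 = 0
x=14: ŷ = 0.4 + 9·14 = 126.4; e = 125.9 − 126.4 = -0.5
x=15: ŷ = 0.4 + 9·15 = 135.4; e = 133.9 − 135.4 = -1.5
x=16: ŷ = 0.4 + 9·16 = 144.4; e = 146.4 − 144.4 = 2
SSE = 1 + 0.25 + 4 + 1 + 0.25 + 0 + 0.25 + 2.25 + 4 = 13
s = √(13/7) = √1.85714 ≈ 1.36

s = 1.36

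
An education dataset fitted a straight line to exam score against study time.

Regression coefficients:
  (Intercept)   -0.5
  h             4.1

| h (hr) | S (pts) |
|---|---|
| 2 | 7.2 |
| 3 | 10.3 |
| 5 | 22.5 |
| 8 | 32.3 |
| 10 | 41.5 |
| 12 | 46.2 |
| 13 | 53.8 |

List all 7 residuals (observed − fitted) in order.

h=2: Ŝ = -0.5 + 4.1·2 = 7.7; r = 7.2 − 7.7 = -0.5
h=3: Ŝ = -0.5 + 4.1·3 = 11.8; r = 10.3 − 11.8 = -1.5
h=5: Ŝ = -0.5 + 4.1·5 = 20; r = 22.5 − 20 = 2.5
h=8: Ŝ = -0.5 + 4.1·8 = 32.3; r = 32.3 − 32.3 = 0
h=10: Ŝ = -0.5 + 4.1·10 = 40.5; r = 41.5 − 40.5 = 1
h=12: Ŝ = -0.5 + 4.1·12 = 48.7; r = 46.2 − 48.7 = -2.5
h=13: Ŝ = -0.5 + 4.1·13 = 52.8; r = 53.8 − 52.8 = 1

-0.5, -1.5, 2.5, 0, 1, -2.5, 1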